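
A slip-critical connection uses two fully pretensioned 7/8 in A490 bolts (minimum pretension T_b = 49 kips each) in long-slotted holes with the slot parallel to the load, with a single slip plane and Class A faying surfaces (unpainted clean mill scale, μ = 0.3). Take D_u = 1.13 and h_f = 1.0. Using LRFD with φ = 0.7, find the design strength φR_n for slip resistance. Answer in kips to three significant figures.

23.3 kips

R_n = μ · D_u · h_f · T_b · n_s · n_b = 0.3 × 1.13 × 1.0 × 49 × 1 × 2 = 33.22 kips.
Design strength φR_n = 0.7 × 33.22 = 23.3 kips.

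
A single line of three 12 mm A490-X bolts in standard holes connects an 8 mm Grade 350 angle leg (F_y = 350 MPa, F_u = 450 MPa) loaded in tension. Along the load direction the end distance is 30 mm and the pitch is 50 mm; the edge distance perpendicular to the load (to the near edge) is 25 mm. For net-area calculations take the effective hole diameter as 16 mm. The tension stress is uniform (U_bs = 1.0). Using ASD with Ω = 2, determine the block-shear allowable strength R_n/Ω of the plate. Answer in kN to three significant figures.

Shear plane L_v = 30 + 2·50 = 130 mm; A_gv = 130 × 8 = 1040 mm².
A_nv = (130 − 2.5·16) × 8 = 720 mm².
A_nt = (25 − 0.5·16) × 8 = 136 mm².
0.6 F_u A_nv = 194.4 kN; 0.6 F_y A_gv = 218.4 kN → shear rupture governs the shear term.
R_n = 194.4 + 1.0 × 450 × 136 / 1000 = 255.6 kN.
Allowable strength R_n/Ω = 255.6 / 2 = 128 kN.

128 kN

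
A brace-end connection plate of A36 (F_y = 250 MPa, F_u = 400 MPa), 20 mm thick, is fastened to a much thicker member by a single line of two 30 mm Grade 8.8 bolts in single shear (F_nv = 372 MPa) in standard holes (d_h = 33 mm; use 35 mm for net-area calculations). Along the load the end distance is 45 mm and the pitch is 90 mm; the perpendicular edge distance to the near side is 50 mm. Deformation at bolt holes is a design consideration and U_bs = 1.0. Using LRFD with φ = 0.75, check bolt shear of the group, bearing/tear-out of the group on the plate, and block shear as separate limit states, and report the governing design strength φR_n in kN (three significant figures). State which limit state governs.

Bolt shear: A_b = π·30²/4 = 706.9 mm²; R_n = 372 × 706.9 × 2 × 1 / 1000 = 525.9 kN → 0.75 × 525.9 = 394 kN.
Bearing: edge l_c = 28.5, r_n = 273.6 kN; interior l_c = 57, r_n = 547.2 kN; R_n = 273.6 + 1·547.2 = 820.8 kN → 616 kN.
Block shear: A_gv = 2700, A_nv = 1650, A_nt = 650 mm²; R_n = min(0.6F_uA_nv, 0.6F_yA_gv) + U_bs·F_u·A_nt = 656 kN → 492 kN.
Bolt shear governs: 394 kN.

394 kN (bolt shear governs)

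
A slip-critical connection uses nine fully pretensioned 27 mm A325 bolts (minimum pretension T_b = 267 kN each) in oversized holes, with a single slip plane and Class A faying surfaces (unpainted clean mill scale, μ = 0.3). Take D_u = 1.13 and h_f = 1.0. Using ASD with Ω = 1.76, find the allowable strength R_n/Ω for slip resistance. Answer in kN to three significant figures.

R_n = μ · D_u · h_f · T_b · n_s · n_b = 0.3 × 1.13 × 1.0 × 267 × 1 × 9 = 814.6 kN.
Allowable strength R_n/Ω = 814.6 / 1.76 = 463 kN.

463 kN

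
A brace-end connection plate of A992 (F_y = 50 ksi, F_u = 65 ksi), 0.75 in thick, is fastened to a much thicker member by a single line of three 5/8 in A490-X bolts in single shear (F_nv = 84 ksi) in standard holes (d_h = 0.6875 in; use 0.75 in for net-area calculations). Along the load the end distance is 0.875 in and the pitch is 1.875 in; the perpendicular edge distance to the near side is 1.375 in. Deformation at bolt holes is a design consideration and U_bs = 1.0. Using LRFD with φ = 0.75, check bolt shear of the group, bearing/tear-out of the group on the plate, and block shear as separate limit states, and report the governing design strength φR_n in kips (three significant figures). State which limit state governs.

58 kips (bolt shear governs)

Bolt shear: A_b = π·0.625²/4 = 0.3068 in²; R_n = 84 × 0.3068 × 3 × 1 = 77.31 kips → 0.75 × 77.31 = 58 kips.
Bearing: edge l_c = 0.5312, r_n = 31.08 kips; interior l_c = 1.188, r_n = 69.47 kips; R_n = 31.08 + 2·69.47 = 170 kips → 128 kips.
Block shear: A_gv = 3.469, A_nv = 2.062, A_nt = 0.75 in²; R_n = min(0.6F_uA_nv, 0.6F_yA_gv) + U_bs·F_u·A_nt = 129.2 kips → 96.9 kips.
Bolt shear governs: 58 kips.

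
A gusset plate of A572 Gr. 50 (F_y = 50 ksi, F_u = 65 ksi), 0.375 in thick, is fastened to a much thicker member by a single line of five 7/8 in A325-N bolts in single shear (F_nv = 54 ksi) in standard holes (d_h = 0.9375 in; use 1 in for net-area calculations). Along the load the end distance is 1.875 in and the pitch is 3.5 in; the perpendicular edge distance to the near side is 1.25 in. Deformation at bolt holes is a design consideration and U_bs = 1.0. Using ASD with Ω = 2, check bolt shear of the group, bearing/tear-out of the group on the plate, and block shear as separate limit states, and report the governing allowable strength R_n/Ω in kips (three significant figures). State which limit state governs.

Bolt shear: A_b = π·0.875²/4 = 0.6013 in²; R_n = 54 × 0.6013 × 5 × 1 = 162.4 kips → 162.4 / 2 = 81.2 kips.
Bearing: edge l_c = 1.406, r_n = 41.13 kips; interior l_c = 2.562, r_n = 51.19 kips; R_n = 41.13 + 4·51.19 = 245.9 kips → 123 kips.
Block shear: A_gv = 5.953, A_nv = 4.266, A_nt = 0.2812 in²; R_n = min(0.6F_uA_nv, 0.6F_yA_gv) + U_bs·F_u·A_nt = 184.6 kips → 92.3 kips.
Bolt shear governs: 81.2 kips.

81.2 kips (bolt shear governs)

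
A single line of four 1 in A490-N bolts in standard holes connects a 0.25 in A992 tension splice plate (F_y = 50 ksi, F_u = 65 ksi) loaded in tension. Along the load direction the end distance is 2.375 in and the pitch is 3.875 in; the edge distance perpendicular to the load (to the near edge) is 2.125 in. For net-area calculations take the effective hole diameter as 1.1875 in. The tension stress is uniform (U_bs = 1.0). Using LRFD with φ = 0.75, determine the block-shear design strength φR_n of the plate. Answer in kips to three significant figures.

Shear plane L_v = 2.375 + 3·3.875 = 14 in; A_gv = 14 × 0.25 = 3.5 in².
A_nv = (14 − 3.5·1.1875) × 0.25 = 2.461 in².
A_nt = (2.125 − 0.5·1.1875) × 0.25 = 0.3828 in².
0.6 F_u A_nv = 95.98 kips; 0.6 F_y A_gv = 105 kips → shear rupture governs the shear term.
R_n = 95.98 + 1.0 × 65 × 0.3828 = 120.9 kips.
Design strength φR_n = 0.75 × 120.9 = 90.6 kips.

90.6 kips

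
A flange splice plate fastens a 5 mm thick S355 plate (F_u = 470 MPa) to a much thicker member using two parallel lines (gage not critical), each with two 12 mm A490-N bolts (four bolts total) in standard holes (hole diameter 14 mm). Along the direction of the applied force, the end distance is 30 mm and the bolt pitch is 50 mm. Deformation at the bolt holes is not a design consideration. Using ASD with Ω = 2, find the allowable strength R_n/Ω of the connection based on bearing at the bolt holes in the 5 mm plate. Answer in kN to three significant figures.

Per bolt r_n = 1.5 l_c t F_u ≤ 3.0 d t F_u; upper limit = 3.0 × 12 × 5 × 470 / 1000 = 84.6 kN.
Edge bolt: l_c = 30 − 14/2 = 23 mm → 1.5 × 23 × 5 × 470 / 1000 = 81.08 → r_n = 81.08 kN.
Interior bolts: l_c = 50 − 14 = 36 mm → 1.5 × 36 × 5 × 470 / 1000 = 126.9 → r_n = 84.6 kN.
R_n = 2 × 81.08 + 2 × 84.6 = 331.4 kN.
Allowable strength R_n/Ω = 331.4 / 2 = 166 kN.

166 kN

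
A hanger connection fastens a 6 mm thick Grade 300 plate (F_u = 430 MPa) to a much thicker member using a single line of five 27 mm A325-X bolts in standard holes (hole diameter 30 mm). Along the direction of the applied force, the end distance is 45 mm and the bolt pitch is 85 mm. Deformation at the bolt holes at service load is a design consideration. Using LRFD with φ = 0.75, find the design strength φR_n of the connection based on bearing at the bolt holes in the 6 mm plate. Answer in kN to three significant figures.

571 kN

Per bolt r_n = 1.2 l_c t F_u ≤ 2.4 d t F_u; upper limit = 2.4 × 27 × 6 × 430 / 1000 = 167.2 kN.
Edge bolt: l_c = 45 − 30/2 = 30 mm → 1.2 × 30 × 6 × 430 / 1000 = 92.88 → r_n = 92.88 kN.
Interior bolts: l_c = 85 − 30 = 55 mm → 1.2 × 55 × 6 × 430 / 1000 = 170.3 → r_n = 167.2 kN.
R_n = 1 × 92.88 + 4 × 167.2 = 761.6 kN.
Design strength φR_n = 0.75 × 761.6 = 571 kN.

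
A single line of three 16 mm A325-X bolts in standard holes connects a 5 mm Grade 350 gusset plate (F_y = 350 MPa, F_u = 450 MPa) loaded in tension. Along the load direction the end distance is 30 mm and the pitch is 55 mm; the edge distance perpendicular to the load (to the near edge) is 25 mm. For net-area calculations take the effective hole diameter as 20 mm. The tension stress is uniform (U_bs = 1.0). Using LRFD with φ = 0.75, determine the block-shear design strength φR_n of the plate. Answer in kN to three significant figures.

116 kN

Shear plane L_v = 30 + 2·55 = 140 mm; A_gv = 140 × 5 = 700 mm².
A_nv = (140 − 2.5·20) × 5 = 450 mm².
A_nt = (25 − 0.5·20) × 5 = 75 mm².
0.6 F_u A_nv = 121.5 kN; 0.6 F_y A_gv = 147 kN → shear rupture governs the shear term.
R_n = 121.5 + 1.0 × 450 × 75 / 1000 = 155.2 kN.
Design strength φR_n = 0.75 × 155.2 = 116 kN.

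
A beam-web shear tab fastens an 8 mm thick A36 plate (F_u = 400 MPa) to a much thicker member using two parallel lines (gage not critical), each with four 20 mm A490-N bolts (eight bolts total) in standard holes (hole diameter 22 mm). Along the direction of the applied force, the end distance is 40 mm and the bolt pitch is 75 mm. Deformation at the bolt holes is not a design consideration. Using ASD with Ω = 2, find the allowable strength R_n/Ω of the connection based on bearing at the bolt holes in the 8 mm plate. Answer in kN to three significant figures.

Per bolt r_n = 1.5 l_c t F_u ≤ 3.0 d t F_u; upper limit = 3.0 × 20 × 8 × 400 / 1000 = 192 kN.
Edge bolt: l_c = 40 − 22/2 = 29 mm → 1.5 × 29 × 8 × 400 / 1000 = 139.2 → r_n = 139.2 kN.
Interior bolts: l_c = 75 − 22 = 53 mm → 1.5 × 53 × 8 × 400 / 1000 = 254.4 → r_n = 192 kN.
R_n = 2 × 139.2 + 6 × 192 = 1430 kN.
Allowable strength R_n/Ω = 1430 / 2 = 715 kN.

715 kN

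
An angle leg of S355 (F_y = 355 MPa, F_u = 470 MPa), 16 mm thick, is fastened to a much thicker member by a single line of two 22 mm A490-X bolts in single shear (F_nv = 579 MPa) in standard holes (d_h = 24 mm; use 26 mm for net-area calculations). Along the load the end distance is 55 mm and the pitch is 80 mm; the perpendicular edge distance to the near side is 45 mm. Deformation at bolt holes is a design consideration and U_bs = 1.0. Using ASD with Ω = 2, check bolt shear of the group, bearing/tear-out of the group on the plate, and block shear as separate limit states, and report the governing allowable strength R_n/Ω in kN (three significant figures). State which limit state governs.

Bolt shear: A_b = π·22²/4 = 380.1 mm²; R_n = 579 × 380.1 × 2 × 1 / 1000 = 440.2 kN → 440.2 / 2 = 220 kN.
Bearing: edge l_c = 43, r_n = 388 kN; interior l_c = 56, r_n = 397.1 kN; R_n = 388 + 1·397.1 = 785.1 kN → 393 kN.
Block shear: A_gv = 2160, A_nv = 1536, A_nt = 512 mm²; R_n = min(0.6F_uA_nv, 0.6F_yA_gv) + U_bs·F_u·A_nt = 673.8 kN → 337 kN.
Bolt shear governs: 220 kN.

220 kN (bolt shear governs)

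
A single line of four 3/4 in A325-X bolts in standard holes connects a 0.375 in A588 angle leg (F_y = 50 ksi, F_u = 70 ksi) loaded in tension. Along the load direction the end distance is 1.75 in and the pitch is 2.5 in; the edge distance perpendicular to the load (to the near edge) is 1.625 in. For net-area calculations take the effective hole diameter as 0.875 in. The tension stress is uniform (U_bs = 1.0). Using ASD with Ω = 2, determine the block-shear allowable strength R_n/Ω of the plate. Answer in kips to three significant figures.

Shear plane L_v = 1.75 + 3·2.5 = 9.25 in; A_gv = 9.25 × 0.375 = 3.469 in².
A_nv = (9.25 − 3.5·0.875) × 0.375 = 2.32 in².
A_nt = (1.625 − 0.5·0.875) × 0.375 = 0.4453 in².
0.6 F_u A_nv = 97.45 kips; 0.6 F_y A_gv = 104.1 kips → shear rupture governs the shear term.
R_n = 97.45 + 1.0 × 70 × 0.4453 = 128.6 kips.
Allowable strength R_n/Ω = 128.6 / 2 = 64.3 kips.

64.3 kips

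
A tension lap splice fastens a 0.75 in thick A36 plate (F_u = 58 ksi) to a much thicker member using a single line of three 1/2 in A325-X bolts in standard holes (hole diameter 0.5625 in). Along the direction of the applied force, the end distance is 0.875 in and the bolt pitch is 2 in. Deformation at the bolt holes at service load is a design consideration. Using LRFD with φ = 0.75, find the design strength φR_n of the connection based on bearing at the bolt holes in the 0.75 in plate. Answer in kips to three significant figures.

102 kips

Per bolt r_n = 1.2 l_c t F_u ≤ 2.4 d t F_u; upper limit = 2.4 × 0.5 × 0.75 × 58 = 52.2 kips.
Edge bolt: l_c = 0.875 − 0.5625/2 = 0.5938 in → 1.2 × 0.5938 × 0.75 × 58 = 30.99 → r_n = 30.99 kips.
Interior bolts: l_c = 2 − 0.5625 = 1.438 in → 1.2 × 1.438 × 0.75 × 58 = 75.04 → r_n = 52.2 kips.
R_n = 1 × 30.99 + 2 × 52.2 = 135.4 kips.
Design strength φR_n = 0.75 × 135.4 = 102 kips.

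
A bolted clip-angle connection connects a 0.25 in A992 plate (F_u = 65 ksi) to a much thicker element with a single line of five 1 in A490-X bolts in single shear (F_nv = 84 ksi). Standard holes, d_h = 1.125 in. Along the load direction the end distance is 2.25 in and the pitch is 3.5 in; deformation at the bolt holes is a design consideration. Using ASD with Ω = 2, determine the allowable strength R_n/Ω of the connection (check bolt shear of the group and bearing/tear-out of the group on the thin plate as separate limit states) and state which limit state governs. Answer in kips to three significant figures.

94.5 kips (bearing governs)

Bolt shear: A_b = π·1²/4 = 0.7854 in²; R_n = 84 × 0.7854 × 5 × 1 = 329.9 kips → 329.9 / 2 = 165 kips.
Bearing (1.2 l_c t F_u ≤ 2.4 d t F_u): upper limit = 2.4·1·0.25·65 = 39 kips.
  Edge l_c = 2.25 − 1.125/2 = 1.688 → r_n = 32.91 kips; interior l_c = 3.5 − 1.125 = 2.375 → r_n = 39 kips.
  R_n,bearing = 1·32.91 + 4·39 = 188.9 kips → 188.9 / 2 = 94.5 kips.
Bearing governs: 94.5 kips.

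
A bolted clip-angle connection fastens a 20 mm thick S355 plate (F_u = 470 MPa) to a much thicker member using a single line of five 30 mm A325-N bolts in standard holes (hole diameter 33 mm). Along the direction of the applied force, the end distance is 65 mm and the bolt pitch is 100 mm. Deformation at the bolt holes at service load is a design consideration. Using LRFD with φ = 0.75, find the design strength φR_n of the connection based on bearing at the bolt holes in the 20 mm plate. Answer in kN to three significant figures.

2440 kN

Per bolt r_n = 1.2 l_c t F_u ≤ 2.4 d t F_u; upper limit = 2.4 × 30 × 20 × 470 / 1000 = 676.8 kN.
Edge bolt: l_c = 65 − 33/2 = 48.5 mm → 1.2 × 48.5 × 20 × 470 / 1000 = 547.1 → r_n = 547.1 kN.
Interior bolts: l_c = 100 − 33 = 67 mm → 1.2 × 67 × 20 × 470 / 1000 = 755.8 → r_n = 676.8 kN.
R_n = 1 × 547.1 + 4 × 676.8 = 3254 kN.
Design strength φR_n = 0.75 × 3254 = 2440 kN.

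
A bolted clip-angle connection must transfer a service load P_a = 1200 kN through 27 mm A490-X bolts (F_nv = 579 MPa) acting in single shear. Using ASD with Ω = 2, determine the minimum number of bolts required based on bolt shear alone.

A_b = π·27²/4 = 572.6 mm².
Per-bolt allowable strength R_n/Ω = 579 × 572.6 × 1 / 1000 / 2 = 165.8 kN.
n ≥ 1200 / 165.8 = 7.24 → use 8 bolts.

8 bolts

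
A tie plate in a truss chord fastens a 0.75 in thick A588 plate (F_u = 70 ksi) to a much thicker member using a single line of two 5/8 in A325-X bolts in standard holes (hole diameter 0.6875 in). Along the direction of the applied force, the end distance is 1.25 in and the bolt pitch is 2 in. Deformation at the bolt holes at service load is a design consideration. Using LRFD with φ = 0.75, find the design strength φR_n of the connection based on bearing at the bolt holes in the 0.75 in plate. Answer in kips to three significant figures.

Per bolt r_n = 1.2 l_c t F_u ≤ 2.4 d t F_u; upper limit = 2.4 × 0.625 × 0.75 × 70 = 78.75 kips.
Edge bolt: l_c = 1.25 − 0.6875/2 = 0.9062 in → 1.2 × 0.9062 × 0.75 × 70 = 57.09 → r_n = 57.09 kips.
Interior bolts: l_c = 2 − 0.6875 = 1.312 in → 1.2 × 1.312 × 0.75 × 70 = 82.69 → r_n = 78.75 kips.
R_n = 1 × 57.09 + 1 × 78.75 = 135.8 kips.
Design strength φR_n = 0.75 × 135.8 = 102 kips.

102 kips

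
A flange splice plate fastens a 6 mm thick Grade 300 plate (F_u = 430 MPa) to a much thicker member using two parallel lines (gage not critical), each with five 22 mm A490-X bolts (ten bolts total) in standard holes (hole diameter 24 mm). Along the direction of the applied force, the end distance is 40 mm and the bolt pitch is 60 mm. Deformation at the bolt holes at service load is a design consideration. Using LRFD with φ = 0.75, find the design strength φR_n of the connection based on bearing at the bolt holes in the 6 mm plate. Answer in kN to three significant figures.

Per bolt r_n = 1.2 l_c t F_u ≤ 2.4 d t F_u; upper limit = 2.4 × 22 × 6 × 430 / 1000 = 136.2 kN.
Edge bolt: l_c = 40 − 24/2 = 28 mm → 1.2 × 28 × 6 × 430 / 1000 = 86.69 → r_n = 86.69 kN.
Interior bolts: l_c = 60 − 24 = 36 mm → 1.2 × 36 × 6 × 430 / 1000 = 111.5 → r_n = 111.5 kN.
R_n = 2 × 86.69 + 8 × 111.5 = 1065 kN.
Design strength φR_n = 0.75 × 1065 = 799 kN.

799 kN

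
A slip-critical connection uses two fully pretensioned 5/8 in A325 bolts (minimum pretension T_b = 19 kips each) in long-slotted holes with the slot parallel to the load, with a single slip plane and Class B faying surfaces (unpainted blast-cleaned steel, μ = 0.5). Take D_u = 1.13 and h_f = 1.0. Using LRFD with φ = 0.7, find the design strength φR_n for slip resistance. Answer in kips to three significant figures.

R_n = μ · D_u · h_f · T_b · n_s · n_b = 0.5 × 1.13 × 1.0 × 19 × 1 × 2 = 21.47 kips.
Design strength φR_n = 0.7 × 21.47 = 15 kips.

15 kips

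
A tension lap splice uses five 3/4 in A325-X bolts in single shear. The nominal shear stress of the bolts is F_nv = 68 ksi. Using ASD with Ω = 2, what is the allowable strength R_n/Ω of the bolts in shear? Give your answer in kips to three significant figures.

A_b = π × 0.75² / 4 = 0.4418 in².
R_n = F_nv · A_b · n · n_s = 68 × 0.4418 × 5 × 1 = 150.2 kips.
Allowable strength R_n/Ω = 150.2 / 2 = 75.1 kips.

75.1 kips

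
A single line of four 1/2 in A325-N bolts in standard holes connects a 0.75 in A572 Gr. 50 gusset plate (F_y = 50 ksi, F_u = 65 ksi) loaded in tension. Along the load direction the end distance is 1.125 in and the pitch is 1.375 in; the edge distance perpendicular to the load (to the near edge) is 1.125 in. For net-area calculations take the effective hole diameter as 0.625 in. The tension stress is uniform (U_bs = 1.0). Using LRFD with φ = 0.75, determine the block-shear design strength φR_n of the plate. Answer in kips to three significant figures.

96.9 kips

Shear plane L_v = 1.125 + 3·1.375 = 5.25 in; A_gv = 5.25 × 0.75 = 3.938 in².
A_nv = (5.25 − 3.5·0.625) × 0.75 = 2.297 in².
A_nt = (1.125 − 0.5·0.625) × 0.75 = 0.6094 in².
0.6 F_u A_nv = 89.58 kips; 0.6 F_y A_gv = 118.1 kips → shear rupture governs the shear term.
R_n = 89.58 + 1.0 × 65 × 0.6094 = 129.2 kips.
Design strength φR_n = 0.75 × 129.2 = 96.9 kips.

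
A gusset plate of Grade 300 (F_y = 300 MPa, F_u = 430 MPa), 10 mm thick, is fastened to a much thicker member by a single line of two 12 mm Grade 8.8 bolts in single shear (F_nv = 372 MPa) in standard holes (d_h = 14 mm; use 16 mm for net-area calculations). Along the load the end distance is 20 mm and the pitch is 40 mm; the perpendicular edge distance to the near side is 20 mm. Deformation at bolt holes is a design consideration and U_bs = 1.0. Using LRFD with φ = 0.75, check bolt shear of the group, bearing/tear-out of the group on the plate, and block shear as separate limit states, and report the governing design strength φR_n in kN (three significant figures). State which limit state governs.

Bolt shear: A_b = π·12²/4 = 113.1 mm²; R_n = 372 × 113.1 × 2 × 1 / 1000 = 84.14 kN → 0.75 × 84.14 = 63.1 kN.
Bearing: edge l_c = 13, r_n = 67.08 kN; interior l_c = 26, r_n = 123.8 kN; R_n = 67.08 + 1·123.8 = 190.9 kN → 143 kN.
Block shear: A_gv = 600, A_nv = 360, A_nt = 120 mm²; R_n = min(0.6F_uA_nv, 0.6F_yA_gv) + U_bs·F_u·A_nt = 144.5 kN → 108 kN.
Bolt shear governs: 63.1 kN.

63.1 kN (bolt shear governs)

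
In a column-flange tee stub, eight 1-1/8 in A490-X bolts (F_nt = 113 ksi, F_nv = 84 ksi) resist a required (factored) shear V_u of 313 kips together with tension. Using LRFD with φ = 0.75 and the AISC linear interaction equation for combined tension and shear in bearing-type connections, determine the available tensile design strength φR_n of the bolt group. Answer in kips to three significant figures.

A_b = π·1.125²/4 = 0.994 in²; f_rv = 313 / (8 × 0.994) = 39.36 ksi.
F'_nt = 1.3 F_nt − (F_nt / φF_nv) f_rv = 1.3·113 − (113/(0.75·84))·39.36 = 76.3 ksi, capped at F_nt → F'_nt = 76.3 ksi.
R_n = F'_nt · A_b · n = 76.3 × 0.994 × 8 = 606.8 kips.
Design strength φR_n = 0.75 × 606.8 = 455 kips.

455 kips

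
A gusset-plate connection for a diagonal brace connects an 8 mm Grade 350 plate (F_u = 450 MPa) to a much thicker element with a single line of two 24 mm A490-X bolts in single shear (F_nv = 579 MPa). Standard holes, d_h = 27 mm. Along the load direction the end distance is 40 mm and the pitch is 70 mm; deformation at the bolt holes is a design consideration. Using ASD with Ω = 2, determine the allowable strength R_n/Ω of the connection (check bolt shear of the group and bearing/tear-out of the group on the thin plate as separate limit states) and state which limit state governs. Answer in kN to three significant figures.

Bolt shear: A_b = π·24²/4 = 452.4 mm²; R_n = 579 × 452.4 × 2 × 1 / 1000 = 523.9 kN → 523.9 / 2 = 262 kN.
Bearing (1.2 l_c t F_u ≤ 2.4 d t F_u): upper limit = 2.4·24·8·450 / 1000 = 207.4 kN.
  Edge l_c = 40 − 27/2 = 26.5 → r_n = 114.5 kN; interior l_c = 70 − 27 = 43 → r_n = 185.8 kN.
  R_n,bearing = 1·114.5 + 1·185.8 = 300.2 kN → 300.2 / 2 = 150 kN.
Bearing governs: 150 kN.

150 kN (bearing governs)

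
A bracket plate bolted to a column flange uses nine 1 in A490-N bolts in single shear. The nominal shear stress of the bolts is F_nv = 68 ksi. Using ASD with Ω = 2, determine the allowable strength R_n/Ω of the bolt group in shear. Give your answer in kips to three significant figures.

240 kips

A_b = π × 1² / 4 = 0.7854 in².
R_n = F_nv · A_b · n · n_s = 68 × 0.7854 × 9 × 1 = 480.7 kips.
Allowable strength R_n/Ω = 480.7 / 2 = 240 kips.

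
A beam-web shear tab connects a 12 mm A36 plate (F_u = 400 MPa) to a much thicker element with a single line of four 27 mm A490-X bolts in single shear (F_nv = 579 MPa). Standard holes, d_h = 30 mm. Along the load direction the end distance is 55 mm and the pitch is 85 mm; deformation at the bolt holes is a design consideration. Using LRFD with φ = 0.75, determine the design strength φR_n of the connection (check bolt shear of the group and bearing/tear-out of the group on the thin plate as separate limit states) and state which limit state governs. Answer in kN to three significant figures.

873 kN (bearing governs)

Bolt shear: A_b = π·27²/4 = 572.6 mm²; R_n = 579 × 572.6 × 4 × 1 / 1000 = 1326 kN → 0.75 × 1326 = 995 kN.
Bearing (1.2 l_c t F_u ≤ 2.4 d t F_u): upper limit = 2.4·27·12·400 / 1000 = 311 kN.
  Edge l_c = 55 − 30/2 = 40 → r_n = 230.4 kN; interior l_c = 85 − 30 = 55 → r_n = 311 kN.
  R_n,bearing = 1·230.4 + 3·311 = 1164 kN → 0.75 × 1164 = 873 kN.
Bearing governs: 873 kN.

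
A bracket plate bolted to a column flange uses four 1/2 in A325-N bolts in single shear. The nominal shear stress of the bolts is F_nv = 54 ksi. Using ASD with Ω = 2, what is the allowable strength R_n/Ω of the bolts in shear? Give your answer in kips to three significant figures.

21.2 kips

A_b = π × 0.5² / 4 = 0.1963 in².
R_n = F_nv · A_b · n · n_s = 54 × 0.1963 × 4 × 1 = 42.41 kips.
Allowable strength R_n/Ω = 42.41 / 2 = 21.2 kips.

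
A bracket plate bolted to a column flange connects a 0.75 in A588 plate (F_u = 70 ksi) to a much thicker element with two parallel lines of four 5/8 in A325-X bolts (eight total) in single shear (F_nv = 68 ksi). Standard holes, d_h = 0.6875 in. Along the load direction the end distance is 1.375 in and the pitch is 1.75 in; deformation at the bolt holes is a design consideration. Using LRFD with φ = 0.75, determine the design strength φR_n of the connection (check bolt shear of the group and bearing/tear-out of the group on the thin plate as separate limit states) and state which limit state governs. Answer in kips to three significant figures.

Bolt shear: A_b = π·0.625²/4 = 0.3068 in²; R_n = 68 × 0.3068 × 8 × 1 = 166.9 kips → 0.75 × 166.9 = 125 kips.
Bearing (1.2 l_c t F_u ≤ 2.4 d t F_u): upper limit = 2.4·0.625·0.75·70 = 78.75 kips.
  Edge l_c = 1.375 − 0.6875/2 = 1.031 → r_n = 64.97 kips; interior l_c = 1.75 − 0.6875 = 1.062 → r_n = 66.94 kips.
  R_n,bearing = 2·64.97 + 6·66.94 = 531.6 kips → 0.75 × 531.6 = 399 kips.
Bolt shear governs: 125 kips.

125 kips (bolt shear governs)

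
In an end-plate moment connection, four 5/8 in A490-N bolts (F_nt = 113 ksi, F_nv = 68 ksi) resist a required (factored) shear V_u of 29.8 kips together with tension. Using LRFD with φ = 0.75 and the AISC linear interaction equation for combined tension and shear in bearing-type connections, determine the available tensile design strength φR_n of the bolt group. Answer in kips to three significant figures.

85.7 kips

A_b = π·0.625²/4 = 0.3068 in²; f_rv = 29.8 / (4 × 0.3068) = 24.28 ksi.
F'_nt = 1.3 F_nt − (F_nt / φF_nv) f_rv = 1.3·113 − (113/(0.75·68))·24.28 = 93.1 ksi, capped at F_nt → F'_nt = 93.1 ksi.
R_n = F'_nt · A_b · n = 93.1 × 0.3068 × 4 = 114.2 kips.
Design strength φR_n = 0.75 × 114.2 = 85.7 kips.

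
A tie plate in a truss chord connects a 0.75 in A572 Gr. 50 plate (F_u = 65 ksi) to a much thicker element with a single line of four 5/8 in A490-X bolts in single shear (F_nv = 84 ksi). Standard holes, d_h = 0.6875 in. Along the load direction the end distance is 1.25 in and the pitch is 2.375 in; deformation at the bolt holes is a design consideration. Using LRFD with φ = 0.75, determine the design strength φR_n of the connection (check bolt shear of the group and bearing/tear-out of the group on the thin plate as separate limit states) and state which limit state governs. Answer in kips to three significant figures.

77.3 kips (bolt shear governs)

Bolt shear: A_b = π·0.625²/4 = 0.3068 in²; R_n = 84 × 0.3068 × 4 × 1 = 103.1 kips → 0.75 × 103.1 = 77.3 kips.
Bearing (1.2 l_c t F_u ≤ 2.4 d t F_u): upper limit = 2.4·0.625·0.75·65 = 73.12 kips.
  Edge l_c = 1.25 − 0.6875/2 = 0.9062 → r_n = 53.02 kips; interior l_c = 2.375 − 0.6875 = 1.688 → r_n = 73.12 kips.
  R_n,bearing = 1·53.02 + 3·73.12 = 272.4 kips → 0.75 × 272.4 = 204 kips.
Bolt shear governs: 77.3 kips.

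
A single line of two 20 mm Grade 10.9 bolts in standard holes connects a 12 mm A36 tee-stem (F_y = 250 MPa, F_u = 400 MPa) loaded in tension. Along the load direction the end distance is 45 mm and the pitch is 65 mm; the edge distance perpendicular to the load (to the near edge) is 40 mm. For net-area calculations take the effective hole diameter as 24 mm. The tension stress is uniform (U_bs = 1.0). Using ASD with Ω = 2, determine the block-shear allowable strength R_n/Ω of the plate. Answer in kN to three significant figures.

Shear plane L_v = 45 + 1·65 = 110 mm; A_gv = 110 × 12 = 1320 mm².
A_nv = (110 − 1.5·24) × 12 = 888 mm².
A_nt = (40 − 0.5·24) × 12 = 336 mm².
0.6 F_u A_nv = 213.1 kN; 0.6 F_y A_gv = 198 kN → shear yielding governs the shear term.
R_n = 198 + 1.0 × 400 × 336 / 1000 = 332.4 kN.
Allowable strength R_n/Ω = 332.4 / 2 = 166 kN.

166 kN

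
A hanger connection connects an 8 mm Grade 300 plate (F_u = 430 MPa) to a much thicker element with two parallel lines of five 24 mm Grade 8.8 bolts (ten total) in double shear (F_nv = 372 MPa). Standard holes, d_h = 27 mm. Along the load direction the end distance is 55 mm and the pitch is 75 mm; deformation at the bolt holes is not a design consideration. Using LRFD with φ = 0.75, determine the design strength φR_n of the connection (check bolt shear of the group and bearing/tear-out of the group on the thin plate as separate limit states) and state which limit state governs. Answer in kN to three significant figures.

Bolt shear: A_b = π·24²/4 = 452.4 mm²; R_n = 372 × 452.4 × 10 × 2 / 1000 = 3366 kN → 0.75 × 3366 = 2520 kN.
Bearing (1.5 l_c t F_u ≤ 3.0 d t F_u): upper limit = 3.0·24·8·430 / 1000 = 247.7 kN.
  Edge l_c = 55 − 27/2 = 41.5 → r_n = 214.1 kN; interior l_c = 75 − 27 = 48 → r_n = 247.7 kN.
  R_n,bearing = 2·214.1 + 8·247.7 = 2410 kN → 0.75 × 2410 = 1810 kN.
Bearing governs: 1810 kN.

1810 kN (bearing governs)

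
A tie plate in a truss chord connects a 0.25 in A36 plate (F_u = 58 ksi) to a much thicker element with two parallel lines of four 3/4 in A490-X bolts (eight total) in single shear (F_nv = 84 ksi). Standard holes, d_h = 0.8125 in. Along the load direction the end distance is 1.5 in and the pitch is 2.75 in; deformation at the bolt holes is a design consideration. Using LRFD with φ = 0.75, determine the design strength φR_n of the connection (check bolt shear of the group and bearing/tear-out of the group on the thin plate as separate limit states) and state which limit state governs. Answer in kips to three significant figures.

Bolt shear: A_b = π·0.75²/4 = 0.4418 in²; R_n = 84 × 0.4418 × 8 × 1 = 296.9 kips → 0.75 × 296.9 = 223 kips.
Bearing (1.2 l_c t F_u ≤ 2.4 d t F_u): upper limit = 2.4·0.75·0.25·58 = 26.1 kips.
  Edge l_c = 1.5 − 0.8125/2 = 1.094 → r_n = 19.03 kips; interior l_c = 2.75 − 0.8125 = 1.938 → r_n = 26.1 kips.
  R_n,bearing = 2·19.03 + 6·26.1 = 194.7 kips → 0.75 × 194.7 = 146 kips.
Bearing governs: 146 kips.

146 kips (bearing governs)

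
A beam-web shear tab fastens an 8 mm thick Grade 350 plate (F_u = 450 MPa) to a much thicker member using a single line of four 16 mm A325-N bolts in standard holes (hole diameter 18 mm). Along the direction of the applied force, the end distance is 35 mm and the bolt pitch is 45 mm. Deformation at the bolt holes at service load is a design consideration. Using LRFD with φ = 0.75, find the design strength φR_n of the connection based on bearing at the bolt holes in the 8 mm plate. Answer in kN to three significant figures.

347 kN

Per bolt r_n = 1.2 l_c t F_u ≤ 2.4 d t F_u; upper limit = 2.4 × 16 × 8 × 450 / 1000 = 138.2 kN.
Edge bolt: l_c = 35 − 18/2 = 26 mm → 1.2 × 26 × 8 × 450 / 1000 = 112.3 → r_n = 112.3 kN.
Interior bolts: l_c = 45 − 18 = 27 mm → 1.2 × 27 × 8 × 450 / 1000 = 116.6 → r_n = 116.6 kN.
R_n = 1 × 112.3 + 3 × 116.6 = 462.2 kN.
Design strength φR_n = 0.75 × 462.2 = 347 kN.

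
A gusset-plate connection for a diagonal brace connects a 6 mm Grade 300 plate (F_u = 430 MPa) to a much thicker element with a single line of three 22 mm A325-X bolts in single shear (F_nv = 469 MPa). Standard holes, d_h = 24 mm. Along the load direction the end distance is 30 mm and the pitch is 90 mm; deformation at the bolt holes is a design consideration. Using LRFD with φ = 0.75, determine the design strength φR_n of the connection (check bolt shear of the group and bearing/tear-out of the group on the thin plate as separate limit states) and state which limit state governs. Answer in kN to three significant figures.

246 kN (bearing governs)

Bolt shear: A_b = π·22²/4 = 380.1 mm²; R_n = 469 × 380.1 × 3 × 1 / 1000 = 534.8 kN → 0.75 × 534.8 = 401 kN.
Bearing (1.2 l_c t F_u ≤ 2.4 d t F_u): upper limit = 2.4·22·6·430 / 1000 = 136.2 kN.
  Edge l_c = 30 − 24/2 = 18 → r_n = 55.73 kN; interior l_c = 90 − 24 = 66 → r_n = 136.2 kN.
  R_n,bearing = 1·55.73 + 2·136.2 = 328.2 kN → 0.75 × 328.2 = 246 kN.
Bearing governs: 246 kN.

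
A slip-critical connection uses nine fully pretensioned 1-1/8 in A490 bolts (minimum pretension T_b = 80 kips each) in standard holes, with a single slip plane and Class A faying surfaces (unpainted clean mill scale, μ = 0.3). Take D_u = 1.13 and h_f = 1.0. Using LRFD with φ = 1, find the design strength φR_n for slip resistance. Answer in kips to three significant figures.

244 kips

R_n = μ · D_u · h_f · T_b · n_s · n_b = 0.3 × 1.13 × 1.0 × 80 × 1 × 9 = 244.1 kips.
Design strength φR_n = 1 × 244.1 = 244 kips.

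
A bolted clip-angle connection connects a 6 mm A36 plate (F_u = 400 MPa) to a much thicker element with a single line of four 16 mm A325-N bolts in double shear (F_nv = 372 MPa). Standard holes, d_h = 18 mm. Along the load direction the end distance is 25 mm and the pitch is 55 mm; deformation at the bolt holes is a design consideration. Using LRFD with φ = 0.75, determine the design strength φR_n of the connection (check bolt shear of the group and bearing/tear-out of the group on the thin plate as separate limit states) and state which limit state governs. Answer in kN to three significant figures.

Bolt shear: A_b = π·16²/4 = 201.1 mm²; R_n = 372 × 201.1 × 4 × 2 / 1000 = 598.4 kN → 0.75 × 598.4 = 449 kN.
Bearing (1.2 l_c t F_u ≤ 2.4 d t F_u): upper limit = 2.4·16·6·400 / 1000 = 92.16 kN.
  Edge l_c = 25 − 18/2 = 16 → r_n = 46.08 kN; interior l_c = 55 − 18 = 37 → r_n = 92.16 kN.
  R_n,bearing = 1·46.08 + 3·92.16 = 322.6 kN → 0.75 × 322.6 = 242 kN.
Bearing governs: 242 kN.

242 kN (bearing governs)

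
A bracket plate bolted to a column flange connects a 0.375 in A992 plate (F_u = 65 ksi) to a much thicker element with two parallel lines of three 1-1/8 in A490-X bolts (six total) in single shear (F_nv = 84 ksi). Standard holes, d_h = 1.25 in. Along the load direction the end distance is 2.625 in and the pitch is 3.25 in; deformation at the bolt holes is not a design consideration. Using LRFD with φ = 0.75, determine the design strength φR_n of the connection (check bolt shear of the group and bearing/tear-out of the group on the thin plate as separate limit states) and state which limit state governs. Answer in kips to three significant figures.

Bolt shear: A_b = π·1.125²/4 = 0.994 in²; R_n = 84 × 0.994 × 6 × 1 = 501 kips → 0.75 × 501 = 376 kips.
Bearing (1.5 l_c t F_u ≤ 3.0 d t F_u): upper limit = 3.0·1.125·0.375·65 = 82.27 kips.
  Edge l_c = 2.625 − 1.25/2 = 2 → r_n = 73.12 kips; interior l_c = 3.25 − 1.25 = 2 → r_n = 73.12 kips.
  R_n,bearing = 2·73.12 + 4·73.12 = 438.8 kips → 0.75 × 438.8 = 329 kips.
Bearing governs: 329 kips.

329 kips (bearing governs)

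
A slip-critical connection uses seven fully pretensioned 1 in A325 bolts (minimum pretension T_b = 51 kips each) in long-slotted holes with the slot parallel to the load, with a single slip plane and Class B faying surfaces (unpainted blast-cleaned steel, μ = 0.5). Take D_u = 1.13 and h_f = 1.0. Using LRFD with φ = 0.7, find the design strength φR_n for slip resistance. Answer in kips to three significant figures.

141 kips

R_n = μ · D_u · h_f · T_b · n_s · n_b = 0.5 × 1.13 × 1.0 × 51 × 1 × 7 = 201.7 kips.
Design strength φR_n = 0.7 × 201.7 = 141 kips.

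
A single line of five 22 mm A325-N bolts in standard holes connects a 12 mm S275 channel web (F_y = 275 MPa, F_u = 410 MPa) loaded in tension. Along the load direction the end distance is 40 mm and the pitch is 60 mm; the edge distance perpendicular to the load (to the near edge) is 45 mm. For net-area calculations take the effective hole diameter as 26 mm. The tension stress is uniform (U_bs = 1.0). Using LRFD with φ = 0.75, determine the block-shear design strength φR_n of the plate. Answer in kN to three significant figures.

Shear plane L_v = 40 + 4·60 = 280 mm; A_gv = 280 × 12 = 3360 mm².
A_nv = (280 − 4.5·26) × 12 = 1956 mm².
A_nt = (45 − 0.5·26) × 12 = 384 mm².
0.6 F_u A_nv = 481.2 kN; 0.6 F_y A_gv = 554.4 kN → shear rupture governs the shear term.
R_n = 481.2 + 1.0 × 410 × 384 / 1000 = 638.6 kN.
Design strength φR_n = 0.75 × 638.6 = 479 kN.

479 kN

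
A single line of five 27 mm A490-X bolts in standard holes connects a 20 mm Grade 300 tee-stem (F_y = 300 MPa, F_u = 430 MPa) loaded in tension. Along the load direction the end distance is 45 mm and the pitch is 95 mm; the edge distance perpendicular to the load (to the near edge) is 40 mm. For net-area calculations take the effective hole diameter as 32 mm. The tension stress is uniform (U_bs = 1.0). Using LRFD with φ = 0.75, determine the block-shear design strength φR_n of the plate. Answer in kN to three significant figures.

Shear plane L_v = 45 + 4·95 = 425 mm; A_gv = 425 × 20 = 8500 mm².
A_nv = (425 − 4.5·32) × 20 = 5620 mm².
A_nt = (40 − 0.5·32) × 20 = 480 mm².
0.6 F_u A_nv = 1450 kN; 0.6 F_y A_gv = 1530 kN → shear rupture governs the shear term.
R_n = 1450 + 1.0 × 430 × 480 / 1000 = 1656 kN.
Design strength φR_n = 0.75 × 1656 = 1240 kN.

1240 kN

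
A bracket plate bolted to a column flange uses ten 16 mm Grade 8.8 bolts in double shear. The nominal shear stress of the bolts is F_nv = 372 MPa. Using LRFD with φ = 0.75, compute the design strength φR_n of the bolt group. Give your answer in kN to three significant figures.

A_b = π × 16² / 4 = 201.1 mm².
R_n = F_nv · A_b · n · n_s = 372 × 201.1 × 10 × 2 / 1000 = 1496 kN.
Design strength φR_n = 0.75 × 1496 = 1120 kN.

1120 kN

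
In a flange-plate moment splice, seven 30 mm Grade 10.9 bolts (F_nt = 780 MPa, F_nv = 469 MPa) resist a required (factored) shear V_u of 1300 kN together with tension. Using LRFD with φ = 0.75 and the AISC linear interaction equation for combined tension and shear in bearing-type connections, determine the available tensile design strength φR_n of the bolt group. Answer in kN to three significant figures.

A_b = π·30²/4 = 706.9 mm²; f_rv = 1300 × 1000 / (7 × 706.9) = 262.7 MPa.
F'_nt = 1.3 F_nt − (F_nt / φF_nv) f_rv = 1.3·780 − (780/(0.75·469))·262.7 = 431.4 MPa, capped at F_nt → F'_nt = 431.4 MPa.
R_n = F'_nt · A_b · n = 431.4 × 706.9 × 7 / 1000 = 2135 kN.
Design strength φR_n = 0.75 × 2135 = 1600 kN.

1600 kN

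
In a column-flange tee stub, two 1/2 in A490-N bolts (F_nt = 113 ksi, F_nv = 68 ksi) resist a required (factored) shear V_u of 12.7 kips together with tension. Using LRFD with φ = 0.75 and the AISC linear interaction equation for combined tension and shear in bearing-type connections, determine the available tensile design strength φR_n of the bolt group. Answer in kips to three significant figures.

22.2 kips

A_b = π·0.5²/4 = 0.1963 in²; f_rv = 12.7 / (2 × 0.1963) = 32.34 ksi.
F'_nt = 1.3 F_nt − (F_nt / φF_nv) f_rv = 1.3·113 − (113/(0.75·68))·32.34 = 75.24 ksi, capped at F_nt → F'_nt = 75.24 ksi.
R_n = F'_nt · A_b · n = 75.24 × 0.1963 × 2 = 29.55 kips.
Design strength φR_n = 0.75 × 29.55 = 22.2 kips.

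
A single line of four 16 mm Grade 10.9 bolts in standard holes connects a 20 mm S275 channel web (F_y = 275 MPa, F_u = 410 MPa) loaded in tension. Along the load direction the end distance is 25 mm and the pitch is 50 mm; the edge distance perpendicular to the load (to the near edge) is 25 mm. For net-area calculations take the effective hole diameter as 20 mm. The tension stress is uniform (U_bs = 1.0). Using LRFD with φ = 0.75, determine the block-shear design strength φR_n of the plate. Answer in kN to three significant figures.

480 kN

Shear plane L_v = 25 + 3·50 = 175 mm; A_gv = 175 × 20 = 3500 mm².
A_nv = (175 − 3.5·20) × 20 = 2100 mm².
A_nt = (25 − 0.5·20) × 20 = 300 mm².
0.6 F_u A_nv = 516.6 kN; 0.6 F_y A_gv = 577.5 kN → shear rupture governs the shear term.
R_n = 516.6 + 1.0 × 410 × 300 / 1000 = 639.6 kN.
Design strength φR_n = 0.75 × 639.6 = 480 kN.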